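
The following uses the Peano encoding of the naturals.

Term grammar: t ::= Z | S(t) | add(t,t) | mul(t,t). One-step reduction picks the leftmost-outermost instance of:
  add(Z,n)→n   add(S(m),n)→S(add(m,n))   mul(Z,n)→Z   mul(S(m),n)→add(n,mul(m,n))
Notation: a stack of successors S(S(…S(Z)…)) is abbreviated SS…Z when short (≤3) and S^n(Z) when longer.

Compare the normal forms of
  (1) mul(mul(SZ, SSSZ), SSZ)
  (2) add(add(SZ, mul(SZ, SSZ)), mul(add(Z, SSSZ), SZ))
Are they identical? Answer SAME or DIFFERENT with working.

Term A:
  start: mul(mul(SZ, SSSZ), SSZ)
  [1] mul(add(SSSZ, mul(Z, SSSZ)), SSZ)
  [2] mul(S(add(SSZ, mul(Z, SSSZ))), SSZ)
  [3] add(SSZ, mul(add(SSZ, mul(Z, SSSZ)), SSZ))
  [4] S(add(SZ, mul(add(SSZ, mul(Z, SSSZ)), SSZ)))
  [5] S(S(add(Z, mul(add(SSZ, mul(Z, SSSZ)), SSZ))))
  [6] S(S(mul(add(SSZ, mul(Z, SSSZ)), SSZ)))
  [7] S(S(mul(S(add(SZ, mul(Z, SSSZ))), SSZ)))
  [8] S(S(add(SSZ, mul(add(SZ, mul(Z, SSSZ)), SSZ))))
  [9] S(S(S(add(SZ, mul(add(SZ, mul(Z, SSSZ)), SSZ)))))
  [10] S(S(S(S(add(Z, mul(add(SZ, mul(Z, SSSZ)), SSZ))))))
  [11] S(S(S(S(mul(add(SZ, mul(Z, SSSZ)), SSZ)))))
  [12] S(S(S(S(mul(S(add(Z, mul(Z, SSSZ))), SSZ)))))
  [13] S(S(S(S(add(SSZ, mul(add(Z, mul(Z, SSSZ)), SSZ))))))
  [14] S(S(S(S(S(add(SZ, mul(add(Z, mul(Z, SSSZ)), SSZ)))))))
  [15] S(S(S(S(S(S(add(Z, mul(add(Z, mul(Z, SSSZ)), SSZ))))))))
  [16] S(S(S(S(S(S(mul(add(Z, mul(Z, SSSZ)), SSZ)))))))
  [17] S(S(S(S(S(S(mul(mul(Z, SSSZ), SSZ)))))))
  [18] S(S(S(S(S(S(mul(Z, SSZ)))))))
  [19] S^6(Z)

Term B:
  start: add(add(SZ, mul(SZ, SSZ)), mul(add(Z, SSSZ), SZ))
  [1] add(S(add(Z, mul(SZ, SSZ))), mul(add(Z, SSSZ), SZ))
  [2] S(add(add(Z, mul(SZ, SSZ)), mul(add(Z, SSSZ), SZ)))
  [3] S(add(mul(SZ, SSZ), mul(add(Z, SSSZ), SZ)))
  [4] S(add(add(SSZ, mul(Z, SSZ)), mul(add(Z, SSSZ), SZ)))
  [5] S(add(S(add(SZ, mul(Z, SSZ))), mul(add(Z, SSSZ), SZ)))
  [6] S(S(add(add(SZ, mul(Z, SSZ)), mul(add(Z, SSSZ), SZ))))
  [7] S(S(add(S(add(Z, mul(Z, SSZ))), mul(add(Z, SSSZ), SZ))))
  [8] S(S(S(add(add(Z, mul(Z, SSZ)), mul(add(Z, SSSZ), SZ)))))
  [9] S(S(S(add(mul(Z, SSZ), mul(add(Z, SSSZ), SZ)))))
  [10] S(S(S(add(Z, mul(add(Z, SSSZ), SZ)))))
  [11] S(S(S(mul(add(Z, SSSZ), SZ))))
  [12] S(S(S(mul(SSSZ, SZ))))
  [13] S(S(S(add(SZ, mul(SSZ, SZ)))))
  [14] S(S(S(S(add(Z, mul(SSZ, SZ))))))
  [15] S(S(S(S(mul(SSZ, SZ)))))
  [16] S(S(S(S(add(SZ, mul(SZ, SZ))))))
  [17] S(S(S(S(S(add(Z, mul(SZ, SZ)))))))
  [18] S(S(S(S(S(mul(SZ, SZ))))))
  [19] S(S(S(S(S(add(SZ, mul(Z, SZ)))))))
  [20] S(S(S(S(S(S(add(Z, mul(Z, SZ))))))))
  [21] S(S(S(S(S(S(mul(Z, SZ)))))))
  [22] S^6(Z)

Answer: SAME — A ⇓ S^6(Z), B ⇓ S^6(Z)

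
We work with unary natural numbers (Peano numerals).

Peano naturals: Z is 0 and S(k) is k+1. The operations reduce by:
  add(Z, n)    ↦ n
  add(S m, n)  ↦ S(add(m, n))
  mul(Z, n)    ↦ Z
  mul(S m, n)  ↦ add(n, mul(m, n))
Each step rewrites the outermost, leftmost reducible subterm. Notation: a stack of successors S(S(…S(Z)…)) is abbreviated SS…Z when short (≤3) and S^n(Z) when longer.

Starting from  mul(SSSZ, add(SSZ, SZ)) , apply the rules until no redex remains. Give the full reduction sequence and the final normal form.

  start: mul(SSSZ, add(SSZ, SZ))
  →1  add(add(SSZ, SZ), mul(SSZ, add(SSZ, SZ)))
  →2  add(S(add(SZ, SZ)), mul(SSZ, add(SSZ, SZ)))
  →3  S(add(add(SZ, SZ), mul(SSZ, add(SSZ, SZ))))
  →4  S(add(S(add(Z, SZ)), mul(SSZ, add(SSZ, SZ))))
  →5  S(S(add(add(Z, SZ), mul(SSZ, add(SSZ, SZ)))))
  →6  S(S(add(SZ, mul(SSZ, add(SSZ, SZ)))))
  →7  S(S(S(add(Z, mul(SSZ, add(SSZ, SZ))))))
  →8  S(S(S(mul(SSZ, add(SSZ, SZ)))))
  →9  S(S(S(add(add(SSZ, SZ), mul(SZ, add(SSZ, SZ))))))
  →10  S(S(S(add(S(add(SZ, SZ)), mul(SZ, add(SSZ, SZ))))))
  →11  S(S(S(S(add(add(SZ, SZ), mul(SZ, add(SSZ, SZ)))))))
  →12  S(S(S(S(add(S(add(Z, SZ)), mul(SZ, add(SSZ, SZ)))))))
  →13  S(S(S(S(S(add(add(Z, SZ), mul(SZ, add(SSZ, SZ))))))))
  →14  S(S(S(S(S(add(SZ, mul(SZ, add(SSZ, SZ))))))))
  →15  S(S(S(S(S(S(add(Z, mul(SZ, add(SSZ, SZ)))))))))
  →16  S(S(S(S(S(S(mul(SZ, add(SSZ, SZ))))))))
  →17  S(S(S(S(S(S(add(add(SSZ, SZ), mul(Z, add(SSZ, SZ)))))))))
  →18  S(S(S(S(S(S(add(S(add(SZ, SZ)), mul(Z, add(SSZ, SZ)))))))))
  →19  S(S(S(S(S(S(S(add(add(SZ, SZ), mul(Z, add(SSZ, SZ))))))))))
  →20  S(S(S(S(S(S(S(add(S(add(Z, SZ)), mul(Z, add(SSZ, SZ))))))))))
  →21  S(S(S(S(S(S(S(S(add(add(Z, SZ), mul(Z, add(SSZ, SZ)))))))))))
  →22  S(S(S(S(S(S(S(S(add(SZ, mul(Z, add(SSZ, SZ)))))))))))
  →23  S(S(S(S(S(S(S(S(S(add(Z, mul(Z, add(SSZ, SZ))))))))))))
  →24  S(S(S(S(S(S(S(S(S(mul(Z, add(SSZ, SZ)))))))))))
  →25  S^9(Z)

Answer: normal form = S^9(Z)  (in 25 steps)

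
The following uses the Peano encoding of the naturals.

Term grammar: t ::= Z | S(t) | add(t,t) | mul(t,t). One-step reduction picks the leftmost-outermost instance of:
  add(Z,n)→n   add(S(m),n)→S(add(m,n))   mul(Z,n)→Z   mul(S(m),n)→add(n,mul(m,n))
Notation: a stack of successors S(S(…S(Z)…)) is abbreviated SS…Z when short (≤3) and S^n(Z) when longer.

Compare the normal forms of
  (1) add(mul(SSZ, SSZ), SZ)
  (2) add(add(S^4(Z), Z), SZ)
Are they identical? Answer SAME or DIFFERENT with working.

Answer: SAME — A ⇓ S^5(Z), B ⇓ S^5(Z)

Derivation:
Term A:
  start: add(mul(SSZ, SSZ), SZ)
  [1] add(add(SSZ, mul(SZ, SSZ)), SZ)
  [2] add(S(add(SZ, mul(SZ, SSZ))), SZ)
  [3] S(add(add(SZ, mul(SZ, SSZ)), SZ))
  [4] S(add(S(add(Z, mul(SZ, SSZ))), SZ))
  [5] S(S(add(add(Z, mul(SZ, SSZ)), SZ)))
  [6] S(S(add(mul(SZ, SSZ), SZ)))
  [7] S(S(add(add(SSZ, mul(Z, SSZ)), SZ)))
  [8] S(S(add(S(add(SZ, mul(Z, SSZ))), SZ)))
  [9] S(S(S(add(add(SZ, mul(Z, SSZ)), SZ))))
  [10] S(S(S(add(S(add(Z, mul(Z, SSZ))), SZ))))
  [11] S(S(S(S(add(add(Z, mul(Z, SSZ)), SZ)))))
  [12] S(S(S(S(add(mul(Z, SSZ), SZ)))))
  [13] S(S(S(S(add(Z, SZ)))))
  [14] S^5(Z)

Term B:
  start: add(add(S^4(Z), Z), SZ)
  [1] add(S(add(SSSZ, Z)), SZ)
  [2] S(add(add(SSSZ, Z), SZ))
  [3] S(add(S(add(SSZ, Z)), SZ))
  [4] S(S(add(add(SSZ, Z), SZ)))
  [5] S(S(add(S(add(SZ, Z)), SZ)))
  [6] S(S(S(add(add(SZ, Z), SZ))))
  [7] S(S(S(add(S(add(Z, Z)), SZ))))
  [8] S(S(S(S(add(add(Z, Z), SZ)))))
  [9] S(S(S(S(add(Z, SZ)))))
  [10] S^5(Z)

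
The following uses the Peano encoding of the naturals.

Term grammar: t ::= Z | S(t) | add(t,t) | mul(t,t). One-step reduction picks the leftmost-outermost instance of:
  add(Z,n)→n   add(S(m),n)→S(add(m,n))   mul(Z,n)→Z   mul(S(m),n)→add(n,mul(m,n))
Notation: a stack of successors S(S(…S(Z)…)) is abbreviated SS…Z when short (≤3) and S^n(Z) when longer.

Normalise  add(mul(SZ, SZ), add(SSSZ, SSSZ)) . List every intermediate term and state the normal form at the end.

  start: add(mul(SZ, SZ), add(SSSZ, SSSZ))
  →1  add(add(SZ, mul(Z, SZ)), add(SSSZ, SSSZ))
  →2  add(S(add(Z, mul(Z, SZ))), add(SSSZ, SSSZ))
  →3  S(add(add(Z, mul(Z, SZ)), add(SSSZ, SSSZ)))
  →4  S(add(mul(Z, SZ), add(SSSZ, SSSZ)))
  →5  S(add(Z, add(SSSZ, SSSZ)))
  →6  S(add(SSSZ, SSSZ))
  →7  S(S(add(SSZ, SSSZ)))
  →8  S(S(S(add(SZ, SSSZ))))
  →9  S(S(S(S(add(Z, SSSZ)))))
  →10  S^7(Z)

Answer: normal form = S^7(Z)  (in 10 steps)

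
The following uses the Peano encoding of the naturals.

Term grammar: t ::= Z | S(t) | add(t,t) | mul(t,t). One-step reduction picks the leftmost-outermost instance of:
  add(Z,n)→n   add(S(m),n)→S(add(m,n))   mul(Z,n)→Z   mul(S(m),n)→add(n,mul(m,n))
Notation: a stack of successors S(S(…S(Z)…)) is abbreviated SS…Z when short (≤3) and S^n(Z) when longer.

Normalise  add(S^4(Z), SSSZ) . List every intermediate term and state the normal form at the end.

Answer: normal form = S^7(Z)  (in 5 steps)

Reduction:
  start: add(S^4(Z), SSSZ)
  →1  S(add(SSSZ, SSSZ))
  →2  S(S(add(SSZ, SSSZ)))
  →3  S(S(S(add(SZ, SSSZ))))
  →4  S(S(S(S(add(Z, SSSZ)))))
  →5  S^7(Z)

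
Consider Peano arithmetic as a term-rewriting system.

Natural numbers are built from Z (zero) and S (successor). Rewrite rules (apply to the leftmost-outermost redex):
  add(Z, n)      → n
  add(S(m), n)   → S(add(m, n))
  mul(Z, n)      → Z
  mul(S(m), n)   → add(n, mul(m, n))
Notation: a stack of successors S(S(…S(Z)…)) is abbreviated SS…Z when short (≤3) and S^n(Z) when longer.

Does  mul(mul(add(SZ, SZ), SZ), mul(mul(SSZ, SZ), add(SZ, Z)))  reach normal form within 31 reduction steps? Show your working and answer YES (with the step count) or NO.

Answer: NO — after 31 steps the term is S(S(add(mul(add(SZ, mul(SZ, SZ)), add(SZ, Z)), mul(add(Z, mul(Z, SZ)), mul(mul(SSZ, SZ), add(SZ, Z)))))), not yet normal

Working:
  start: mul(mul(add(SZ, SZ), SZ), mul(mul(SSZ, SZ), add(SZ, Z)))
  [1] mul(mul(S(add(Z, SZ)), SZ), mul(mul(SSZ, SZ), add(SZ, Z)))
  [2] mul(add(SZ, mul(add(Z, SZ), SZ)), mul(mul(SSZ, SZ), add(SZ, Z)))
  [3] mul(S(add(Z, mul(add(Z, SZ), SZ))), mul(mul(SSZ, SZ), add(SZ, Z)))
  [4] add(mul(mul(SSZ, SZ), add(SZ, Z)), mul(add(Z, mul(add(Z, SZ), SZ)), mul(mul(SSZ, SZ), add(SZ, Z))))
  [5] add(mul(add(SZ, mul(SZ, SZ)), add(SZ, Z)), mul(add(Z, mul(add(Z, SZ), SZ)), mul(mul(SSZ, SZ), add(SZ, Z))))
  [6] add(mul(S(add(Z, mul(SZ, SZ))), add(SZ, Z)), mul(add(Z, mul(add(Z, SZ), SZ)), mul(mul(SSZ, SZ), add(SZ, Z))))
  [7] add(add(add(SZ, Z), mul(add(Z, mul(SZ, SZ)), add(SZ, Z))), mul(add(Z, mul(add(Z, SZ), SZ)), mul(mul(SSZ, SZ), add(SZ, Z))))
  [8] add(add(S(add(Z, Z)), mul(add(Z, mul(SZ, SZ)), add(SZ, Z))), mul(add(Z, mul(add(Z, SZ), SZ)), mul(mul(SSZ, SZ), add(SZ, Z))))
  [9] add(S(add(add(Z, Z), mul(add(Z, mul(SZ, SZ)), add(SZ, Z)))), mul(add(Z, mul(add(Z, SZ), SZ)), mul(mul(SSZ, SZ), add(SZ, Z))))
  [10] S(add(add(add(Z, Z), mul(add(Z, mul(SZ, SZ)), add(SZ, Z))), mul(add(Z, mul(add(Z, SZ), SZ)), mul(mul(SSZ, SZ), add(SZ, Z)))))
  [11] S(add(add(Z, mul(add(Z, mul(SZ, SZ)), add(SZ, Z))), mul(add(Z, mul(add(Z, SZ), SZ)), mul(mul(SSZ, SZ), add(SZ, Z)))))
  [12] S(add(mul(add(Z, mul(SZ, SZ)), add(SZ, Z)), mul(add(Z, mul(add(Z, SZ), SZ)), mul(mul(SSZ, SZ), add(SZ, Z)))))
  [13] S(add(mul(mul(SZ, SZ), add(SZ, Z)), mul(add(Z, mul(add(Z, SZ), SZ)), mul(mul(SSZ, SZ), add(SZ, Z)))))
  [14] S(add(mul(add(SZ, mul(Z, SZ)), add(SZ, Z)), mul(add(Z, mul(add(Z, SZ), SZ)), mul(mul(SSZ, SZ), add(SZ, Z)))))
  [15] S(add(mul(S(add(Z, mul(Z, SZ))), add(SZ, Z)), mul(add(Z, mul(add(Z, SZ), SZ)), mul(mul(SSZ, SZ), add(SZ, Z)))))
  [16] S(add(add(add(SZ, Z), mul(add(Z, mul(Z, SZ)), add(SZ, Z))), mul(add(Z, mul(add(Z, SZ), SZ)), mul(mul(SSZ, SZ), add(SZ, Z)))))
  [17] S(add(add(S(add(Z, Z)), mul(add(Z, mul(Z, SZ)), add(SZ, Z))), mul(add(Z, mul(add(Z, SZ), SZ)), mul(mul(SSZ, SZ), add(SZ, Z)))))
  [18] S(add(S(add(add(Z, Z), mul(add(Z, mul(Z, SZ)), add(SZ, Z)))), mul(add(Z, mul(add(Z, SZ), SZ)), mul(mul(SSZ, SZ), add(SZ, Z)))))
  [19] S(S(add(add(add(Z, Z), mul(add(Z, mul(Z, SZ)), add(SZ, Z))), mul(add(Z, mul(add(Z, SZ), SZ)), mul(mul(SSZ, SZ), add(SZ, Z))))))
  [20] S(S(add(add(Z, mul(add(Z, mul(Z, SZ)), add(SZ, Z))), mul(add(Z, mul(add(Z, SZ), SZ)), mul(mul(SSZ, SZ), add(SZ, Z))))))
  [21] S(S(add(mul(add(Z, mul(Z, SZ)), add(SZ, Z)), mul(add(Z, mul(add(Z, SZ), SZ)), mul(mul(SSZ, SZ), add(SZ, Z))))))
  [22] S(S(add(mul(mul(Z, SZ), add(SZ, Z)), mul(add(Z, mul(add(Z, SZ), SZ)), mul(mul(SSZ, SZ), add(SZ, Z))))))
  [23] S(S(add(mul(Z, add(SZ, Z)), mul(add(Z, mul(add(Z, SZ), SZ)), mul(mul(SSZ, SZ), add(SZ, Z))))))
  [24] S(S(add(Z, mul(add(Z, mul(add(Z, SZ), SZ)), mul(mul(SSZ, SZ), add(SZ, Z))))))
  [25] S(S(mul(add(Z, mul(add(Z, SZ), SZ)), mul(mul(SSZ, SZ), add(SZ, Z)))))
  [26] S(S(mul(mul(add(Z, SZ), SZ), mul(mul(SSZ, SZ), add(SZ, Z)))))
  [27] S(S(mul(mul(SZ, SZ), mul(mul(SSZ, SZ), add(SZ, Z)))))
  [28] S(S(mul(add(SZ, mul(Z, SZ)), mul(mul(SSZ, SZ), add(SZ, Z)))))
  [29] S(S(mul(S(add(Z, mul(Z, SZ))), mul(mul(SSZ, SZ), add(SZ, Z)))))
  [30] S(S(add(mul(mul(SSZ, SZ), add(SZ, Z)), mul(add(Z, mul(Z, SZ)), mul(mul(SSZ, SZ), add(SZ, Z))))))
  [31] S(S(add(mul(add(SZ, mul(SZ, SZ)), add(SZ, Z)), mul(add(Z, mul(Z, SZ)), mul(mul(SSZ, SZ), add(SZ, Z))))))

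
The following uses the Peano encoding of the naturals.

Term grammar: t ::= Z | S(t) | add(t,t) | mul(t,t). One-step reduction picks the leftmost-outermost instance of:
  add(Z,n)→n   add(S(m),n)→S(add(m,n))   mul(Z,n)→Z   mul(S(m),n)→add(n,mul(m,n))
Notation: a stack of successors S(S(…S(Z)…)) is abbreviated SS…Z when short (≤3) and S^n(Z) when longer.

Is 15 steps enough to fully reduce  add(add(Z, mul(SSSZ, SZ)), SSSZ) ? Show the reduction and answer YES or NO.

Answer: YES — reaches normal form S^6(Z) in 15 ≤ 15 steps

Working:
  start: add(add(Z, mul(SSSZ, SZ)), SSSZ)
  step 1: add(mul(SSSZ, SZ), SSSZ)
  step 2: add(add(SZ, mul(SSZ, SZ)), SSSZ)
  step 3: add(S(add(Z, mul(SSZ, SZ))), SSSZ)
  step 4: S(add(add(Z, mul(SSZ, SZ)), SSSZ))
  step 5: S(add(mul(SSZ, SZ), SSSZ))
  step 6: S(add(add(SZ, mul(SZ, SZ)), SSSZ))
  step 7: S(add(S(add(Z, mul(SZ, SZ))), SSSZ))
  step 8: S(S(add(add(Z, mul(SZ, SZ)), SSSZ)))
  step 9: S(S(add(mul(SZ, SZ), SSSZ)))
  step 10: S(S(add(add(SZ, mul(Z, SZ)), SSSZ)))
  step 11: S(S(add(S(add(Z, mul(Z, SZ))), SSSZ)))
  step 12: S(S(S(add(add(Z, mul(Z, SZ)), SSSZ))))
  step 13: S(S(S(add(mul(Z, SZ), SSSZ))))
  step 14: S(S(S(add(Z, SSSZ))))
  step 15: S^6(Z)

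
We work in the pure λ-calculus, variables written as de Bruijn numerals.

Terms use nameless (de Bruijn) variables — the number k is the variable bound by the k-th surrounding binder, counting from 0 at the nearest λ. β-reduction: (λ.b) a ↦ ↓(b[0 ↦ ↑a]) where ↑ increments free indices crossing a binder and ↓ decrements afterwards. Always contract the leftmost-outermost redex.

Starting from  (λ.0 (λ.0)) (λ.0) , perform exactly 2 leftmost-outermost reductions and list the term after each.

Answer: after 2 steps: λ.0

Working:
  start: (λ.0 (λ.0)) (λ.0)
  step 1: (λ.0) (λ.0)
  step 2: λ.0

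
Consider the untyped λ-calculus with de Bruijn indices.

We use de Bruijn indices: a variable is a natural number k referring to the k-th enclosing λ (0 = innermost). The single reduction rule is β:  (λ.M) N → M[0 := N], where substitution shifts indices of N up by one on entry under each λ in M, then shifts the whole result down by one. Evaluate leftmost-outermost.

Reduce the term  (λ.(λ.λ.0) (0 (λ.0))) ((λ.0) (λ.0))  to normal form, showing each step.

  start: (λ.(λ.λ.0) (0 (λ.0))) ((λ.0) (λ.0))
  →1  (λ.λ.0) ((λ.0) (λ.0) (λ.0))
  →2  λ.0

Answer: normal form = λ.0  (in 2 steps)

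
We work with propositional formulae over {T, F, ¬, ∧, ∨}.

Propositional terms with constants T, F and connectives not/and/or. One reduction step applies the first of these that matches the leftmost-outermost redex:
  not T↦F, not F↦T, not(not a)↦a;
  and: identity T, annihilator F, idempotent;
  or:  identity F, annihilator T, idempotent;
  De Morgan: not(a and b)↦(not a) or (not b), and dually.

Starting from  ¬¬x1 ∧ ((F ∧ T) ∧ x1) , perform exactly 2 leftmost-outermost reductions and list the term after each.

  start: ¬¬x1 ∧ ((F ∧ T) ∧ x1)
  [1] x1 ∧ ((F ∧ T) ∧ x1)
  [2] x1 ∧ (F ∧ x1)

Answer: after 2 steps: x1 ∧ (F ∧ x1)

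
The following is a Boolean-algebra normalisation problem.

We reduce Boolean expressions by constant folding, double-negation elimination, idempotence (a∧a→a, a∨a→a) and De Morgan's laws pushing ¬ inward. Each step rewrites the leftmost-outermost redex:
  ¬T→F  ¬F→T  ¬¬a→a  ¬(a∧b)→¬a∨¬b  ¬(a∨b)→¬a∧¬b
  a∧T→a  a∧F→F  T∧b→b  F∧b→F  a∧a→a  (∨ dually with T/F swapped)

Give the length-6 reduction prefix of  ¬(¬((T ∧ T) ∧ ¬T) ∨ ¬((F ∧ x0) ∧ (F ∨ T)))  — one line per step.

Answer: after 6 steps: F

Working:
  start: ¬(¬((T ∧ T) ∧ ¬T) ∨ ¬((F ∧ x0) ∧ (F ∨ T)))
  [1] ¬¬((T ∧ T) ∧ ¬T) ∧ ¬¬((F ∧ x0) ∧ (F ∨ T))
  [2] ((T ∧ T) ∧ ¬T) ∧ ¬¬((F ∧ x0) ∧ (F ∨ T))
  [3] (T ∧ ¬T) ∧ ¬¬((F ∧ x0) ∧ (F ∨ T))
  [4] ¬T ∧ ¬¬((F ∧ x0) ∧ (F ∨ T))
  [5] F ∧ ¬¬((F ∧ x0) ∧ (F ∨ T))
  [6] F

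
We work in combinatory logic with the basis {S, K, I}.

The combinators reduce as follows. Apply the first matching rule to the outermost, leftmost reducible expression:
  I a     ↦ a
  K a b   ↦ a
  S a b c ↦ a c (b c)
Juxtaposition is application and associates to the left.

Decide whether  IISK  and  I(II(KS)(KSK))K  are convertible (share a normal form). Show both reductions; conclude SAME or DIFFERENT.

Term A:
  start: IISK
  step 1: ISK
  step 2: SK

Term B:
  start: I(II(KS)(KSK))K
  step 1: II(KS)(KSK)K
  step 2: I(KS)(KSK)K
  step 3: KS(KSK)K
  step 4: SK

Answer: SAME — A ⇓ SK, B ⇓ SK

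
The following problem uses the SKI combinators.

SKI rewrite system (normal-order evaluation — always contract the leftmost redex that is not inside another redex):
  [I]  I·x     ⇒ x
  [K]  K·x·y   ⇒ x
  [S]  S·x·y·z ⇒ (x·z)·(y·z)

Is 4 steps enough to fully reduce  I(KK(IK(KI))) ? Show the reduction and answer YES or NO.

Answer: YES — reaches normal form K in 2 ≤ 4 steps

Reduction:
  start: I(KK(IK(KI)))
  →1  KK(IK(KI))
  →2  K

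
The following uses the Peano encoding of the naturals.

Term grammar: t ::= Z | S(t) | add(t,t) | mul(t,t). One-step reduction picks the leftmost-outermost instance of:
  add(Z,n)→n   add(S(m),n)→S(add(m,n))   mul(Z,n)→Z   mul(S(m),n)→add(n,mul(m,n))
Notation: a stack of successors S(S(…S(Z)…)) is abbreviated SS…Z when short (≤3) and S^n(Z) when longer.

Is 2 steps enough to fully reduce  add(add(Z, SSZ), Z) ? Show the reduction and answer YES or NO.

Answer: NO — after 2 steps the term is S(add(SZ, Z)), not yet normal

Derivation:
  start: add(add(Z, SSZ), Z)
  [1] add(SSZ, Z)
  [2] S(add(SZ, Z))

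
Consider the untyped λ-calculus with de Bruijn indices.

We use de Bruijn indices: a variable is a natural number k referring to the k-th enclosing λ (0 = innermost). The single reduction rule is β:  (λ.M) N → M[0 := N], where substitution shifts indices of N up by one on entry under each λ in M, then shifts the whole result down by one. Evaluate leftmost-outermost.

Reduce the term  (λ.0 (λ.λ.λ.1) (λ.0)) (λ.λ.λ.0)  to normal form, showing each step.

Answer: normal form = λ.0  (in 3 steps)

Working:
  start: (λ.0 (λ.λ.λ.1) (λ.0)) (λ.λ.λ.0)
  step 1: (λ.λ.λ.0) (λ.λ.λ.1) (λ.0)
  step 2: (λ.λ.0) (λ.0)
  step 3: λ.0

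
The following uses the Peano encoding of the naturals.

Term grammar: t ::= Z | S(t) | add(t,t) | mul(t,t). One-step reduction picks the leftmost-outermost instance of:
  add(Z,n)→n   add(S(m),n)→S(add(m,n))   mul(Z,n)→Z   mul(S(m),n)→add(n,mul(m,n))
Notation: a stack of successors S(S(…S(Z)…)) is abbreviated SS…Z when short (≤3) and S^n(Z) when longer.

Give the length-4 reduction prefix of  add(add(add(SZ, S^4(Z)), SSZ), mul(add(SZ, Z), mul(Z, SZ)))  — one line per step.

  start: add(add(add(SZ, S^4(Z)), SSZ), mul(add(SZ, Z), mul(Z, SZ)))
  [1] add(add(S(add(Z, S^4(Z))), SSZ), mul(add(SZ, Z), mul(Z, SZ)))
  [2] add(S(add(add(Z, S^4(Z)), SSZ)), mul(add(SZ, Z), mul(Z, SZ)))
  [3] S(add(add(add(Z, S^4(Z)), SSZ), mul(add(SZ, Z), mul(Z, SZ))))
  [4] S(add(add(S^4(Z), SSZ), mul(add(SZ, Z), mul(Z, SZ))))

Answer: after 4 steps: S(add(add(S^4(Z), SSZ), mul(add(SZ, Z), mul(Z, SZ))))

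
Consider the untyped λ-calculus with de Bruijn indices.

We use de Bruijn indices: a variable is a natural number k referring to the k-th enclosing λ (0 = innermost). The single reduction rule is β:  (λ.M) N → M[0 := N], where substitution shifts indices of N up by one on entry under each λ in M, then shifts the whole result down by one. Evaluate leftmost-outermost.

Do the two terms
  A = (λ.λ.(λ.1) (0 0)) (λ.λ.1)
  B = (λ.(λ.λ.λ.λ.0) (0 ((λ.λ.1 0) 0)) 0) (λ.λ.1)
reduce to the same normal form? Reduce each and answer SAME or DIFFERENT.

Answer: DIFFERENT — A ⇓ λ.0, B ⇓ λ.λ.0

Reduction:
Term A:
  start: (λ.λ.(λ.1) (0 0)) (λ.λ.1)
  step 1: λ.(λ.1) (0 0)
  step 2: λ.0

Term B:
  start: (λ.(λ.λ.λ.λ.0) (0 ((λ.λ.1 0) 0)) 0) (λ.λ.1)
  step 1: (λ.λ.λ.λ.0) ((λ.λ.1) ((λ.λ.1 0) (λ.λ.1))) (λ.λ.1)
  step 2: (λ.λ.λ.0) (λ.λ.1)
  step 3: λ.λ.0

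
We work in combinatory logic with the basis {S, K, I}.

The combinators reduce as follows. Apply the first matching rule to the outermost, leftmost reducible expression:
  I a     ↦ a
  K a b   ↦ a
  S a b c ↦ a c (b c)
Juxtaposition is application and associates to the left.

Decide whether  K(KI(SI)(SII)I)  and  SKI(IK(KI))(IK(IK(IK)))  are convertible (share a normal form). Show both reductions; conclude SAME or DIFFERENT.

Answer: SAME — A ⇓ KI, B ⇓ KI

Reduction:
Term A:
  start: K(KI(SI)(SII)I)
  →1  K(I(SII)I)
  →2  K(SIII)
  →3  K(II(II))
  →4  K(I(II))
  →5  K(II)
  →6  KI

Term B:
  start: SKI(IK(KI))(IK(IK(IK)))
  →1  K(IK(KI))(I(IK(KI)))(IK(IK(IK)))
  →2  IK(KI)(IK(IK(IK)))
  →3  K(KI)(IK(IK(IK)))
  →4  KI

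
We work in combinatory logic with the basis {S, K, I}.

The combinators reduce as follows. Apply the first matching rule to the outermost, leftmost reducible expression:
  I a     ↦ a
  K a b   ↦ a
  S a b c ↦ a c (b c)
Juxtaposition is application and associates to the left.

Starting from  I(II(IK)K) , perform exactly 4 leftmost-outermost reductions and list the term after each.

  start: I(II(IK)K)
  →1  II(IK)K
  →2  I(IK)K
  →3  IKK
  →4  KK

Answer: after 4 steps: KK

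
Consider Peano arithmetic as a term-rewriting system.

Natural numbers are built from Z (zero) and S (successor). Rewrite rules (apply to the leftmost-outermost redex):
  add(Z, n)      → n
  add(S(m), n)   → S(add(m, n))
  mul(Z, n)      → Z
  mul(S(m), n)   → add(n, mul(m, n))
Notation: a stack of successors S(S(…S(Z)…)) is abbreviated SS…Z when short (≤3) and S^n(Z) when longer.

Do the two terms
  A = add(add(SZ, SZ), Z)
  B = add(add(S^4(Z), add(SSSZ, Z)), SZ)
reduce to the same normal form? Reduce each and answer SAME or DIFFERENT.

Answer: DIFFERENT — A ⇓ SSZ, B ⇓ S^8(Z)

Working:
Term A:
  start: add(add(SZ, SZ), Z)
  [1] add(S(add(Z, SZ)), Z)
  [2] S(add(add(Z, SZ), Z))
  [3] S(add(SZ, Z))
  [4] S(S(add(Z, Z)))
  [5] SSZ

Term B:
  start: add(add(S^4(Z), add(SSSZ, Z)), SZ)
  [1] add(S(add(SSSZ, add(SSSZ, Z))), SZ)
  [2] S(add(add(SSSZ, add(SSSZ, Z)), SZ))
  [3] S(add(S(add(SSZ, add(SSSZ, Z))), SZ))
  [4] S(S(add(add(SSZ, add(SSSZ, Z)), SZ)))
  [5] S(S(add(S(add(SZ, add(SSSZ, Z))), SZ)))
  [6] S(S(S(add(add(SZ, add(SSSZ, Z)), SZ))))
  [7] S(S(S(add(S(add(Z, add(SSSZ, Z))), SZ))))
  [8] S(S(S(S(add(add(Z, add(SSSZ, Z)), SZ)))))
  [9] S(S(S(S(add(add(SSSZ, Z), SZ)))))
  [10] S(S(S(S(add(S(add(SSZ, Z)), SZ)))))
  [11] S(S(S(S(S(add(add(SSZ, Z), SZ))))))
  [12] S(S(S(S(S(add(S(add(SZ, Z)), SZ))))))
  [13] S(S(S(S(S(S(add(add(SZ, Z), SZ)))))))
  [14] S(S(S(S(S(S(add(S(add(Z, Z)), SZ)))))))
  [15] S(S(S(S(S(S(S(add(add(Z, Z), SZ))))))))
  [16] S(S(S(S(S(S(S(add(Z, SZ))))))))
  [17] S^8(Z)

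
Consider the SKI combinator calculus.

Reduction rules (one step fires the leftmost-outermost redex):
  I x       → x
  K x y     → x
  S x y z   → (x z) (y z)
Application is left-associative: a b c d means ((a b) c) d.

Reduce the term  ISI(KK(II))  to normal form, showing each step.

  start: ISI(KK(II))
  step 1: SI(KK(II))
  step 2: SIK

Answer: normal form = SIK  (in 2 steps)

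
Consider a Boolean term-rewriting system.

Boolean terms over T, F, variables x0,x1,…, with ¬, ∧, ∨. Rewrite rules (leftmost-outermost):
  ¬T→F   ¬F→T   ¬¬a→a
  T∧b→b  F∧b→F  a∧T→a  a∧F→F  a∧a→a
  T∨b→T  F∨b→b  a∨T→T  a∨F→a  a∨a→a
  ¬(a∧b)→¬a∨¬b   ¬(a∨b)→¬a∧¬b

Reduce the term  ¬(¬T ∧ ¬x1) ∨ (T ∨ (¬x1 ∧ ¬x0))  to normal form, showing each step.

Answer: normal form = T  (in 4 steps)

Working:
  start: ¬(¬T ∧ ¬x1) ∨ (T ∨ (¬x1 ∧ ¬x0))
  →1  (¬¬T ∨ ¬¬x1) ∨ (T ∨ (¬x1 ∧ ¬x0))
  →2  (T ∨ ¬¬x1) ∨ (T ∨ (¬x1 ∧ ¬x0))
  →3  T ∨ (T ∨ (¬x1 ∧ ¬x0))
  →4  T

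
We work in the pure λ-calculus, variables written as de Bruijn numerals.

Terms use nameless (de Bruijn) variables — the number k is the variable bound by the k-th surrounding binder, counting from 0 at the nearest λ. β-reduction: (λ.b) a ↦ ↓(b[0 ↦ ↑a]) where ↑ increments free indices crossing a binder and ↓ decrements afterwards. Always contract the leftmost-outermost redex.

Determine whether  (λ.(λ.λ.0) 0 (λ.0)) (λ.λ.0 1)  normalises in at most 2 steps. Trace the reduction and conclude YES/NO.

  start: (λ.(λ.λ.0) 0 (λ.0)) (λ.λ.0 1)
  step 1: (λ.λ.0) (λ.λ.0 1) (λ.0)
  step 2: (λ.0) (λ.0)

Answer: NO — after 2 steps the term is (λ.0) (λ.0), not yet normal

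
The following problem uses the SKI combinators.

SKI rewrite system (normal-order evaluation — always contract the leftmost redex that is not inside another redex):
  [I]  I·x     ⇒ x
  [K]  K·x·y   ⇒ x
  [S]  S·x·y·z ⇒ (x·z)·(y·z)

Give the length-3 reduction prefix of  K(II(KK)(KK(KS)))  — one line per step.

Answer: after 3 steps: KK

Reduction:
  start: K(II(KK)(KK(KS)))
  →1  K(I(KK)(KK(KS)))
  →2  K(KK(KK(KS)))
  →3  KK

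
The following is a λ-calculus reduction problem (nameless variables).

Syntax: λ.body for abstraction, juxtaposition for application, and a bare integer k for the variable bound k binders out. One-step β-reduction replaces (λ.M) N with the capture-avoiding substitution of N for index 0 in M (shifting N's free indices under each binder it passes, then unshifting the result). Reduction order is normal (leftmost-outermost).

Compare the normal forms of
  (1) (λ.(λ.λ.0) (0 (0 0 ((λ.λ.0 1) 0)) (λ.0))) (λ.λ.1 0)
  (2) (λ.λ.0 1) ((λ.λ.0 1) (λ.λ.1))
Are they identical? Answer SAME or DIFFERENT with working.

Answer: DIFFERENT — A ⇓ λ.0, B ⇓ λ.0 (λ.0 (λ.λ.1))

Working:
Term A:
  start: (λ.(λ.λ.0) (0 (0 0 ((λ.λ.0 1) 0)) (λ.0))) (λ.λ.1 0)
  →1  (λ.λ.0) ((λ.λ.1 0) ((λ.λ.1 0) (λ.λ.1 0) ((λ.λ.0 1) (λ.λ.1 0))) (λ.0))
  →2  λ.0

Term B:
  start: (λ.λ.0 1) ((λ.λ.0 1) (λ.λ.1))
  →1  λ.0 ((λ.λ.0 1) (λ.λ.1))
  →2  λ.0 (λ.0 (λ.λ.1))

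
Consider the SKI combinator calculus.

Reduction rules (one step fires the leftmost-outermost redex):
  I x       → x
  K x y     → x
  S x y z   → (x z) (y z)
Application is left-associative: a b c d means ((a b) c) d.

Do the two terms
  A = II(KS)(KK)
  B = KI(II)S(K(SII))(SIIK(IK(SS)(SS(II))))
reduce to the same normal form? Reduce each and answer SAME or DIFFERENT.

Answer: DIFFERENT — A ⇓ S, B ⇓ S(K(SII))K

Reduction:
Term A:
  start: II(KS)(KK)
  [1] I(KS)(KK)
  [2] KS(KK)
  [3] S

Term B:
  start: KI(II)S(K(SII))(SIIK(IK(SS)(SS(II))))
  [1] IS(K(SII))(SIIK(IK(SS)(SS(II))))
  [2] S(K(SII))(SIIK(IK(SS)(SS(II))))
  [3] S(K(SII))(IK(IK)(IK(SS)(SS(II))))
  [4] S(K(SII))(K(IK)(IK(SS)(SS(II))))
  [5] S(K(SII))(IK)
  [6] S(K(SII))K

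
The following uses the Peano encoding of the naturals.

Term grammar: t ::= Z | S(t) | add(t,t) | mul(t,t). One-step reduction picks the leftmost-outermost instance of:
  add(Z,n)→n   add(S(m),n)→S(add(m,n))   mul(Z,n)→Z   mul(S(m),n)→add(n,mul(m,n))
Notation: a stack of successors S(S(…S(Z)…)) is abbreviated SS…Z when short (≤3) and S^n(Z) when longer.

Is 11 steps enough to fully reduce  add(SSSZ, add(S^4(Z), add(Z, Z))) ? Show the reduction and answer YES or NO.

Answer: YES — reaches normal form S^7(Z) in 10 ≤ 11 steps

Reduction:
  start: add(SSSZ, add(S^4(Z), add(Z, Z)))
  step 1: S(add(SSZ, add(S^4(Z), add(Z, Z))))
  step 2: S(S(add(SZ, add(S^4(Z), add(Z, Z)))))
  step 3: S(S(S(add(Z, add(S^4(Z), add(Z, Z))))))
  step 4: S(S(S(add(S^4(Z), add(Z, Z)))))
  step 5: S(S(S(S(add(SSSZ, add(Z, Z))))))
  step 6: S(S(S(S(S(add(SSZ, add(Z, Z)))))))
  step 7: S(S(S(S(S(S(add(SZ, add(Z, Z))))))))
  step 8: S(S(S(S(S(S(S(add(Z, add(Z, Z)))))))))
  step 9: S(S(S(S(S(S(S(add(Z, Z))))))))
  step 10: S^7(Z)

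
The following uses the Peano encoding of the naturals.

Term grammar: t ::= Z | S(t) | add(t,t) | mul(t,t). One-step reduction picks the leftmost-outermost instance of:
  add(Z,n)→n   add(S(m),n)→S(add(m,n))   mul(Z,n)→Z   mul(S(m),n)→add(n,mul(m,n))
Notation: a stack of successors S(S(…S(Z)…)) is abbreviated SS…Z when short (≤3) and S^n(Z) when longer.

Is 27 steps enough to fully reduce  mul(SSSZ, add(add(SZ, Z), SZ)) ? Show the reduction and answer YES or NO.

  start: mul(SSSZ, add(add(SZ, Z), SZ))
  [1] add(add(add(SZ, Z), SZ), mul(SSZ, add(add(SZ, Z), SZ)))
  [2] add(add(S(add(Z, Z)), SZ), mul(SSZ, add(add(SZ, Z), SZ)))
  [3] add(S(add(add(Z, Z), SZ)), mul(SSZ, add(add(SZ, Z), SZ)))
  [4] S(add(add(add(Z, Z), SZ), mul(SSZ, add(add(SZ, Z), SZ))))
  [5] S(add(add(Z, SZ), mul(SSZ, add(add(SZ, Z), SZ))))
  [6] S(add(SZ, mul(SSZ, add(add(SZ, Z), SZ))))
  [7] S(S(add(Z, mul(SSZ, add(add(SZ, Z), SZ)))))
  [8] S(S(mul(SSZ, add(add(SZ, Z), SZ))))
  [9] S(S(add(add(add(SZ, Z), SZ), mul(SZ, add(add(SZ, Z), SZ)))))
  [10] S(S(add(add(S(add(Z, Z)), SZ), mul(SZ, add(add(SZ, Z), SZ)))))
  [11] S(S(add(S(add(add(Z, Z), SZ)), mul(SZ, add(add(SZ, Z), SZ)))))
  [12] S(S(S(add(add(add(Z, Z), SZ), mul(SZ, add(add(SZ, Z), SZ))))))
  [13] S(S(S(add(add(Z, SZ), mul(SZ, add(add(SZ, Z), SZ))))))
  [14] S(S(S(add(SZ, mul(SZ, add(add(SZ, Z), SZ))))))
  [15] S(S(S(S(add(Z, mul(SZ, add(add(SZ, Z), SZ)))))))
  [16] S(S(S(S(mul(SZ, add(add(SZ, Z), SZ))))))
  [17] S(S(S(S(add(add(add(SZ, Z), SZ), mul(Z, add(add(SZ, Z), SZ)))))))
  [18] S(S(S(S(add(add(S(add(Z, Z)), SZ), mul(Z, add(add(SZ, Z), SZ)))))))
  [19] S(S(S(S(add(S(add(add(Z, Z), SZ)), mul(Z, add(add(SZ, Z), SZ)))))))
  [20] S(S(S(S(S(add(add(add(Z, Z), SZ), mul(Z, add(add(SZ, Z), SZ))))))))
  [21] S(S(S(S(S(add(add(Z, SZ), mul(Z, add(add(SZ, Z), SZ))))))))
  [22] S(S(S(S(S(add(SZ, mul(Z, add(add(SZ, Z), SZ))))))))
  [23] S(S(S(S(S(S(add(Z, mul(Z, add(add(SZ, Z), SZ)))))))))
  [24] S(S(S(S(S(S(mul(Z, add(add(SZ, Z), SZ))))))))
  [25] S^6(Z)

Answer: YES — reaches normal form S^6(Z) in 25 ≤ 27 steps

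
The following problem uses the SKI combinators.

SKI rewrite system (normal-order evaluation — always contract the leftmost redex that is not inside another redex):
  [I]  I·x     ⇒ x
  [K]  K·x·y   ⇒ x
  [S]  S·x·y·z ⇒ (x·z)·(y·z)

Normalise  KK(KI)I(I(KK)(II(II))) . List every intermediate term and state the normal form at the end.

Answer: normal form = I  (in 2 steps)

Derivation:
  start: KK(KI)I(I(KK)(II(II)))
  [1] KI(I(KK)(II(II)))
  [2] I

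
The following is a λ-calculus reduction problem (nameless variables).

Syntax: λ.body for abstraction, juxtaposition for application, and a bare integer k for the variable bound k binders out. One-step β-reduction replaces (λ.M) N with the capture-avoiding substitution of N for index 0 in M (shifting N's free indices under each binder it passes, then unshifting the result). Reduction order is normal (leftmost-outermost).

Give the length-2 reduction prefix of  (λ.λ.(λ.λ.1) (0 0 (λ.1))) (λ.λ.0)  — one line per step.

Answer: after 2 steps: λ.λ.1 1 (λ.2)

Derivation:
  start: (λ.λ.(λ.λ.1) (0 0 (λ.1))) (λ.λ.0)
  [1] λ.(λ.λ.1) (0 0 (λ.1))
  [2] λ.λ.1 1 (λ.2)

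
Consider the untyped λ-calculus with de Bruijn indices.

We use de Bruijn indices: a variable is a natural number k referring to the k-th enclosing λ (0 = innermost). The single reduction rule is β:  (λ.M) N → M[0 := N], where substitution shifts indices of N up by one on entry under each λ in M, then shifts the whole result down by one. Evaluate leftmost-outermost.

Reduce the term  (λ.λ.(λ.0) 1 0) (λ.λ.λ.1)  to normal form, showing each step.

Answer: normal form = λ.λ.λ.1  (in 3 steps)

Reduction:
  start: (λ.λ.(λ.0) 1 0) (λ.λ.λ.1)
  step 1: λ.(λ.0) (λ.λ.λ.1) 0
  step 2: λ.(λ.λ.λ.1) 0
  step 3: λ.λ.λ.1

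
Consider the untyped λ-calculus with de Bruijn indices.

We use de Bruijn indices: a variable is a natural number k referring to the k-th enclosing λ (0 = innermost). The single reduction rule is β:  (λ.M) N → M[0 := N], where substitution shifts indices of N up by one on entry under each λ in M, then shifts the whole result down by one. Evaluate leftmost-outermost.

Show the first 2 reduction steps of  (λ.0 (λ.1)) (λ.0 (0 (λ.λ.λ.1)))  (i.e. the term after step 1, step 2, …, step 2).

  start: (λ.0 (λ.1)) (λ.0 (0 (λ.λ.λ.1)))
  →1  (λ.0 (0 (λ.λ.λ.1))) (λ.λ.0 (0 (λ.λ.λ.1)))
  →2  (λ.λ.0 (0 (λ.λ.λ.1))) ((λ.λ.0 (0 (λ.λ.λ.1))) (λ.λ.λ.1))

Answer: after 2 steps: (λ.λ.0 (0 (λ.λ.λ.1))) ((λ.λ.0 (0 (λ.λ.λ.1))) (λ.λ.λ.1))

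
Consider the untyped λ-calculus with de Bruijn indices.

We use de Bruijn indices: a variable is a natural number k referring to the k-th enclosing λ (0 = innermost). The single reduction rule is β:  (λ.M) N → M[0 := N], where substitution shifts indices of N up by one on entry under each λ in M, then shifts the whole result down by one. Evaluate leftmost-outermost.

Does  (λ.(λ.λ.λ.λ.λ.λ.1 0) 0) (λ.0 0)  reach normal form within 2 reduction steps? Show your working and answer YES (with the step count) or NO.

Answer: YES — reaches normal form λ.λ.λ.λ.λ.1 0 in 2 ≤ 2 steps

Working:
  start: (λ.(λ.λ.λ.λ.λ.λ.1 0) 0) (λ.0 0)
  step 1: (λ.λ.λ.λ.λ.λ.1 0) (λ.0 0)
  step 2: λ.λ.λ.λ.λ.1 0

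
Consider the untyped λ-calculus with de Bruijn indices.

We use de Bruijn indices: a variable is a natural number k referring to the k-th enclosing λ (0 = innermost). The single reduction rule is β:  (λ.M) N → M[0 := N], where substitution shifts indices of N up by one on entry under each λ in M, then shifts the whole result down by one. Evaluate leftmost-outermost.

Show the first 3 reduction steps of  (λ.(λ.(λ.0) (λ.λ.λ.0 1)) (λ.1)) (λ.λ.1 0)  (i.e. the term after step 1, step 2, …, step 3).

Answer: after 3 steps: λ.λ.λ.0 1

Derivation:
  start: (λ.(λ.(λ.0) (λ.λ.λ.0 1)) (λ.1)) (λ.λ.1 0)
  step 1: (λ.(λ.0) (λ.λ.λ.0 1)) (λ.λ.λ.1 0)
  step 2: (λ.0) (λ.λ.λ.0 1)
  step 3: λ.λ.λ.0 1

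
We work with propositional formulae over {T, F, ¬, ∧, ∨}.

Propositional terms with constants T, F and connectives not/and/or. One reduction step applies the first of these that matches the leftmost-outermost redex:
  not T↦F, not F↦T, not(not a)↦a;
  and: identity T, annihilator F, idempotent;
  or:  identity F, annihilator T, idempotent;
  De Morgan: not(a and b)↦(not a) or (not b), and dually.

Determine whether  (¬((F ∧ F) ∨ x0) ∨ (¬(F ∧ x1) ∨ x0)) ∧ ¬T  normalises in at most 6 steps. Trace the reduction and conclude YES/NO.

Answer: NO — after 6 steps the term is (¬x0 ∨ ((¬F ∨ ¬x1) ∨ x0)) ∧ ¬T, not yet normal

Working:
  start: (¬((F ∧ F) ∨ x0) ∨ (¬(F ∧ x1) ∨ x0)) ∧ ¬T
  [1] ((¬(F ∧ F) ∧ ¬x0) ∨ (¬(F ∧ x1) ∨ x0)) ∧ ¬T
  [2] (((¬F ∨ ¬F) ∧ ¬x0) ∨ (¬(F ∧ x1) ∨ x0)) ∧ ¬T
  [3] ((¬F ∧ ¬x0) ∨ (¬(F ∧ x1) ∨ x0)) ∧ ¬T
  [4] ((T ∧ ¬x0) ∨ (¬(F ∧ x1) ∨ x0)) ∧ ¬T
  [5] (¬x0 ∨ (¬(F ∧ x1) ∨ x0)) ∧ ¬T
  [6] (¬x0 ∨ ((¬F ∨ ¬x1) ∨ x0)) ∧ ¬T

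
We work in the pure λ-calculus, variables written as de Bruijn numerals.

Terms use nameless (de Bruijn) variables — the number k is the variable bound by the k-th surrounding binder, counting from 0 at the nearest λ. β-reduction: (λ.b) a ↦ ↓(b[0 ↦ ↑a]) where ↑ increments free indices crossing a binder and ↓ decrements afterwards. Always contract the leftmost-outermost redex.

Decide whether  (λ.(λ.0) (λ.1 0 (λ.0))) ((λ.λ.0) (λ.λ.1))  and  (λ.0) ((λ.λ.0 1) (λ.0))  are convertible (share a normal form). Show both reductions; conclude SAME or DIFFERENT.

Term A:
  start: (λ.(λ.0) (λ.1 0 (λ.0))) ((λ.λ.0) (λ.λ.1))
  [1] (λ.0) (λ.(λ.λ.0) (λ.λ.1) 0 (λ.0))
  [2] λ.(λ.λ.0) (λ.λ.1) 0 (λ.0)
  [3] λ.(λ.0) 0 (λ.0)
  [4] λ.0 (λ.0)

Term B:
  start: (λ.0) ((λ.λ.0 1) (λ.0))
  [1] (λ.λ.0 1) (λ.0)
  [2] λ.0 (λ.0)

Answer: SAME — A ⇓ λ.0 (λ.0), B ⇓ λ.0 (λ.0)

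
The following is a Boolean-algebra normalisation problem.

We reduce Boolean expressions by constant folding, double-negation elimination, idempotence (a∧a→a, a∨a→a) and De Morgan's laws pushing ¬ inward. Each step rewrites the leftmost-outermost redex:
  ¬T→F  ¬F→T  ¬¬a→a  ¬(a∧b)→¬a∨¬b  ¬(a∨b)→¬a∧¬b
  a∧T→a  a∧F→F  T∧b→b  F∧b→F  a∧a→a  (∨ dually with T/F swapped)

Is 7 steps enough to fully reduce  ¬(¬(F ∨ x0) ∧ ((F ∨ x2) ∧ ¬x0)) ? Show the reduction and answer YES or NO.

  start: ¬(¬(F ∨ x0) ∧ ((F ∨ x2) ∧ ¬x0))
  step 1: ¬¬(F ∨ x0) ∨ ¬((F ∨ x2) ∧ ¬x0)
  step 2: (F ∨ x0) ∨ ¬((F ∨ x2) ∧ ¬x0)
  step 3: x0 ∨ ¬((F ∨ x2) ∧ ¬x0)
  step 4: x0 ∨ (¬(F ∨ x2) ∨ ¬¬x0)
  step 5: x0 ∨ ((¬F ∧ ¬x2) ∨ ¬¬x0)
  step 6: x0 ∨ ((T ∧ ¬x2) ∨ ¬¬x0)
  step 7: x0 ∨ (¬x2 ∨ ¬¬x0)

Answer: NO — after 7 steps the term is x0 ∨ (¬x2 ∨ ¬¬x0), not yet normal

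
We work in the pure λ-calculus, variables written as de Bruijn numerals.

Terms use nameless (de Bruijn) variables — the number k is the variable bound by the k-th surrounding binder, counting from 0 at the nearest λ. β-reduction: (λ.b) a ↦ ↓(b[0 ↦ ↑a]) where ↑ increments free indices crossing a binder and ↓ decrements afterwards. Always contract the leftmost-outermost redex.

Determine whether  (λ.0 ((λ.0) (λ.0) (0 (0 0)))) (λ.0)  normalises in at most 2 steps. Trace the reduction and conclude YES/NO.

Answer: NO — after 2 steps the term is (λ.0) (λ.0) ((λ.0) ((λ.0) (λ.0))), not yet normal

Reduction:
  start: (λ.0 ((λ.0) (λ.0) (0 (0 0)))) (λ.0)
  [1] (λ.0) ((λ.0) (λ.0) ((λ.0) ((λ.0) (λ.0))))
  [2] (λ.0) (λ.0) ((λ.0) ((λ.0) (λ.0)))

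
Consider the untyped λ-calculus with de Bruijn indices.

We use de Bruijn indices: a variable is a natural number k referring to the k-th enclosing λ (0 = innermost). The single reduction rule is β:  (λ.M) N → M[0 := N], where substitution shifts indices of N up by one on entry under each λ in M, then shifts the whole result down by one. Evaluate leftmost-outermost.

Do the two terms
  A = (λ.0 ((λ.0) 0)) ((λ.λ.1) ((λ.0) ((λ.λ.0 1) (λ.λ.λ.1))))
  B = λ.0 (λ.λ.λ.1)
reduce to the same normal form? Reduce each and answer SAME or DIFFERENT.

Answer: SAME — A ⇓ λ.0 (λ.λ.λ.1), B ⇓ λ.0 (λ.λ.λ.1)

Reduction:
Term A:
  start: (λ.0 ((λ.0) 0)) ((λ.λ.1) ((λ.0) ((λ.λ.0 1) (λ.λ.λ.1))))
  [1] (λ.λ.1) ((λ.0) ((λ.λ.0 1) (λ.λ.λ.1))) ((λ.0) ((λ.λ.1) ((λ.0) ((λ.λ.0 1) (λ.λ.λ.1)))))
  [2] (λ.(λ.0) ((λ.λ.0 1) (λ.λ.λ.1))) ((λ.0) ((λ.λ.1) ((λ.0) ((λ.λ.0 1) (λ.λ.λ.1)))))
  [3] (λ.0) ((λ.λ.0 1) (λ.λ.λ.1))
  [4] (λ.λ.0 1) (λ.λ.λ.1)
  [5] λ.0 (λ.λ.λ.1)

Term B:
  start: λ.0 (λ.λ.λ.1)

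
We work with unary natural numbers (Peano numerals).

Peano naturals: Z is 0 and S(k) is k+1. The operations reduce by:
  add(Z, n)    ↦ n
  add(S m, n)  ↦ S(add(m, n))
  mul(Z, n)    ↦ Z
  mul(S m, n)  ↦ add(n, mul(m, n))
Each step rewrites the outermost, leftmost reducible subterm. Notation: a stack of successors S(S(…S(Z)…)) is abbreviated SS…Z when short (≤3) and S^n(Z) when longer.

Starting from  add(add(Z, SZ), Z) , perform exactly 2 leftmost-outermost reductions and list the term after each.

  start: add(add(Z, SZ), Z)
  step 1: add(SZ, Z)
  step 2: S(add(Z, Z))

Answer: after 2 steps: S(add(Z, Z))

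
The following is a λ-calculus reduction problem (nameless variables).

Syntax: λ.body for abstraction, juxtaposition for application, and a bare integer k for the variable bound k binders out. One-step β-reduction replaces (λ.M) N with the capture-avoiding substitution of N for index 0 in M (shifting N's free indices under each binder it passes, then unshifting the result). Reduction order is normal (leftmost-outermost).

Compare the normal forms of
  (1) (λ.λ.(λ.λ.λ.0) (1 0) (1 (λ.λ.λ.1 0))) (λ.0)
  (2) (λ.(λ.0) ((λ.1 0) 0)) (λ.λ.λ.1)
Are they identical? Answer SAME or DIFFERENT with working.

Term A:
  start: (λ.λ.(λ.λ.λ.0) (1 0) (1 (λ.λ.λ.1 0))) (λ.0)
  →1  λ.(λ.λ.λ.0) ((λ.0) 0) ((λ.0) (λ.λ.λ.1 0))
  →2  λ.(λ.λ.0) ((λ.0) (λ.λ.λ.1 0))
  →3  λ.λ.0

Term B:
  start: (λ.(λ.0) ((λ.1 0) 0)) (λ.λ.λ.1)
  →1  (λ.0) ((λ.(λ.λ.λ.1) 0) (λ.λ.λ.1))
  →2  (λ.(λ.λ.λ.1) 0) (λ.λ.λ.1)
  →3  (λ.λ.λ.1) (λ.λ.λ.1)
  →4  λ.λ.1

Answer: DIFFERENT — A ⇓ λ.λ.0, B ⇓ λ.λ.1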